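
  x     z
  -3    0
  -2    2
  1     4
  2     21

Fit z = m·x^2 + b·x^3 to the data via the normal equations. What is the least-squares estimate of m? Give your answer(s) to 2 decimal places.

m = 3.06

With design matrix M, MᵀM = [[114, -242]; [-242, 858]] and Mᵀz = [96, 156]ᵀ.
Determinant 114·858 − (-242)² = 39248.
m = (96·858 − (-242)·156)/39248 = 1365/446; b = (114·156 − (-242)·96)/39248 = 5127/4906.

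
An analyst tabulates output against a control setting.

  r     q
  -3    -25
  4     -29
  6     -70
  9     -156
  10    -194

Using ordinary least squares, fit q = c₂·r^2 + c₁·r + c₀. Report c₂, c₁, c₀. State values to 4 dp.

From the data, Σr^2·r^2 = 18194, Σr^2·r = 1982, Σr^2 = 242, Σr·r = 242, Σr = 26, Σ1 = 5.
Right-hand side: Σr^2·q = -35245, Σr·q = -3805, Σq = -474.
Row-reducing yields c₂ = -143431/70248, c₁ = 90265/70248, c₀ = -15569/5854.

c₂ = -2.0418, c₁ = 1.2849, c₀ = -2.6595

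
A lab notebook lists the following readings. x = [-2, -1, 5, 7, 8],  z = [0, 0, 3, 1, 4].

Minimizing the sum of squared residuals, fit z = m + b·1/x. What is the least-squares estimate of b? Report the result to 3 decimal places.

b = 2.601

The normal equations are: 5·m + (-289/280)·b = 8;  (-289/280)·m + (103961/78400)·b = 87/70.
(Σ1 = 5, Σ1/x = -289/280, Σ1/x·1/x = 103961/78400, Σz = 8, Σ1/x·z = 87/70.)
Determinant 5·(103961/78400) − (-289/280)² = 109071/19600.
m = (8·(103961/78400) − (-289/280)·(87/70))/(109071/19600) = 233065/109071; b = (5·(87/70) − (-289/280)·8)/(109071/19600) = 283640/109071.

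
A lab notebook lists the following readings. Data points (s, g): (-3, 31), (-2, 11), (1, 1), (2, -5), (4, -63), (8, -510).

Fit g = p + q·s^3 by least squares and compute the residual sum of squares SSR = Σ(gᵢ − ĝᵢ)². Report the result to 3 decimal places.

SSR = 4.787

Entries of XᵀX: Σ1 = 6, Σs^3 = 550, Σs^3·s^3 = 267098.
Right-hand side: Σg = -535, Σs^3·g = -266116.
det = 6·267098 − 550² = 1300088.
p = ((-535)·267098 − 550·(-266116))/1300088 = 1733185/650044; q = (6·(-266116) − 550·(-535))/1300088 = -651223/650044.
Residuals: 417579/325022, 207515/650044, -215959/325022, 226379/650044, -1007685/650044, 170551/650044; SSR = 3111895/650044.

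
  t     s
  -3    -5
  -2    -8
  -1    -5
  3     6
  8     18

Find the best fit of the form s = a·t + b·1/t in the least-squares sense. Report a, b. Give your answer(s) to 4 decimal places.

Entries of AᵀA: Σt·t = 87, Σt·1/t = 5, Σ1/t·1/t = 857/576.
Moment sums: Σt·s = 198, Σ1/t·s = 179/12.
AᵀA·[a, b]ᵀ = Aᵀs becomes [[87, 5]; [5, 857/576]]·[a, b]ᵀ = [198, 179/12]ᵀ.
det = 87·(857/576) − 5² = 20053/192.
a = (198·(857/576) − 5·(179/12))/(20053/192) = 42242/20053; b = (87·(179/12) − 5·198)/(20053/192) = 59088/20053.

a = 2.1065, b = 2.9466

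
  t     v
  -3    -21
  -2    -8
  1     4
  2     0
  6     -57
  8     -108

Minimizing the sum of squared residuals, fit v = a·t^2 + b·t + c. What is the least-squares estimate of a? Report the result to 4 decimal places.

a = -2.0121

Forming MᵀM = [[5506, 702, 118]; [702, 118, 12]; [118, 12, 6]] and Mᵀv = [-9181, -1123, -190]ᵀ gives MᵀM·[a, b, c]ᵀ = Mᵀv.
Row-reducing yields a = -124147/61699, b = 255535/123398, c = 21111/5609.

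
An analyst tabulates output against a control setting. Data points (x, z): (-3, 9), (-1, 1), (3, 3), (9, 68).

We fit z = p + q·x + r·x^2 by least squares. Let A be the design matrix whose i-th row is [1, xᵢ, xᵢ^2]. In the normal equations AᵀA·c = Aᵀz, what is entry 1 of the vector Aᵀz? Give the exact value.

81

Entry 1 ↔ basis 1, so (Aᵀz)_{1} = Σᵢ zᵢ = (1)·(9) + (1)·(1) + (1)·(3) + (1)·(68) = 81.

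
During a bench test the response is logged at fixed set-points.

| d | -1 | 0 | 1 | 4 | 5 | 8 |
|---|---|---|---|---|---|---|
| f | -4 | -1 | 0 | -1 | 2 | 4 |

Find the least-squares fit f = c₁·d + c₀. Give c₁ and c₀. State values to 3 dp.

c₁ = 0.714, c₀ = -2.023

The normal equations are: 107·c₁ + 17·c₀ = 42;  17·c₁ + 6·c₀ = 0.
(Σd·d = 107, Σd = 17, Σ1 = 6, Σd·f = 42, Σf = 0.)
Determinant 107·6 − 17² = 353.
c₁ = (42·6 − 17·0)/353 = 252/353; c₀ = (107·0 − 17·42)/353 = -714/353.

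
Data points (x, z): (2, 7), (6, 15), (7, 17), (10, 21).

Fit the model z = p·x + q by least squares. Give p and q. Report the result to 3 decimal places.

With design matrix A, AᵀA = [[189, 25]; [25, 4]] and Aᵀz = [433, 60]ᵀ.
det = 189·4 − 25² = 131.
p = (433·4 − 25·60)/131 = 232/131; q = (189·60 − 25·433)/131 = 515/131.

p = 1.771, q = 3.931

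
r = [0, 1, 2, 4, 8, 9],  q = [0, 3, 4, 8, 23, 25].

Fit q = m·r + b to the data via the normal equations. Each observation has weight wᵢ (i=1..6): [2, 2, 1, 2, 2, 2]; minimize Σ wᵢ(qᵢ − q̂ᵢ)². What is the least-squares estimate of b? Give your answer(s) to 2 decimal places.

b = -0.80

XᵀWX·[m, b]ᵀ = XᵀWq reads: 328·m + 46·b = 896;  46·m + 11·b = 122.
Δ = 328·11 − 46² = 1492.
m = (896·11 − 46·122)/1492 = 1061/373; b = (328·122 − 46·896)/1492 = -300/373.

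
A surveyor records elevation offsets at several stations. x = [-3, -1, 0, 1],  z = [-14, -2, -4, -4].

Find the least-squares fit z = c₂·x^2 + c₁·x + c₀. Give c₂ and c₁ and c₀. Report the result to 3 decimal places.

c₂ = -1.500, c₁ = -0.700, c₀ = -2.400

AᵀA·[c₂, c₁, c₀]ᵀ = Aᵀz reads: 83·c₂ + (-27)·c₁ + 11·c₀ = -132;  (-27)·c₂ + 11·c₁ + (-3)·c₀ = 40;  11·c₂ + (-3)·c₁ + 4·c₀ = -24.
(Σx^2·x^2 = 83, Σx^2·x = -27, Σx^2 = 11, Σx·x = 11, Σx = -3, Σ1 = 4, Σx^2·z = -132, Σx·z = 40, Σz = -24.)
Inverting the 3×3 Gram matrix, [c₂, c₁, c₀]ᵀ = [-3/2, -7/10, -12/5]ᵀ.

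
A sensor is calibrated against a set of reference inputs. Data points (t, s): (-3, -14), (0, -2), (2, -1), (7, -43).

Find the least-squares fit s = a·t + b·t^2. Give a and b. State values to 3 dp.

a = 1.459, b = -1.085

Normal-equation sums: Σt·t = 62, Σt·t^2 = 324, Σt^2·t^2 = 2498.
Moment sums: Σt·s = -261, Σt^2·s = -2237.
So XᵀX·[a, b]ᵀ = Xᵀs: [[62, 324]; [324, 2498]]·[a, b]ᵀ = [-261, -2237]ᵀ.
Eliminating b: 2498·(row 1) − 324·(row 2) gives 49900·a = 2498·(-261) − 324·(-2237) = 72810, so a = 7281/4990.
Then b = ((-2237) − 324·(7281/4990))/2498 = -5413/4990.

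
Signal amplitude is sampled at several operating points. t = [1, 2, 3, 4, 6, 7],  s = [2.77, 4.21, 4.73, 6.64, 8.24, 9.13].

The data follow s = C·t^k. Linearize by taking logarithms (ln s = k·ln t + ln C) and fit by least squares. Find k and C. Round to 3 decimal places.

Linearized form: ln s = k·ln t + ln C. From the 6 transformed points,
Σln t = 6.9157, Σ(ln t)² = 10.6062, Σln s = 10.2239, Σln t·ln s = 13.4103.
Equations: 10.6062·k + 6.9157·ln C = 13.4103;  6.9157·k + 6·ln C = 10.2239.
Solving (det = 15.8099): k = 0.61708, ln C = 0.99273, so C = exp(0.99273) = 2.69859.

k = 0.617, C = 2.699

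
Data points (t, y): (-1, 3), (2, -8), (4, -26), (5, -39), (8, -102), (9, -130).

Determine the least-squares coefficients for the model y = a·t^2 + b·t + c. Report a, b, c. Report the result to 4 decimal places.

a = -1.4966, b = -1.1611, c = 2.5343

With design matrix X, XᵀX = [[11555, 1437, 191]; [1437, 191, 27]; [191, 27, 6]] and Xᵀy = [-18478, -2304, -302]ᵀ.
Solving the 3×3 system (Gaussian elimination) gives a = -211001/140984, b = -163695/140984, c = 178649/70492.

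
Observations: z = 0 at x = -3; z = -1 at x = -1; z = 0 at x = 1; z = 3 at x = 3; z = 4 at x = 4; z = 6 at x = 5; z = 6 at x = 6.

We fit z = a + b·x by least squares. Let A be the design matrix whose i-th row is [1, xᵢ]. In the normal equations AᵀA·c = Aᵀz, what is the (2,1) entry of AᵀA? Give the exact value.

Row 2 ↔ basis x, column 1 ↔ basis 1, so (AᵀA)_{2,1} = Σᵢ x = (-3)·(1) + (-1)·(1) + (1)·(1) + (3)·(1) + (4)·(1) + (5)·(1) + (6)·(1) = 15.

15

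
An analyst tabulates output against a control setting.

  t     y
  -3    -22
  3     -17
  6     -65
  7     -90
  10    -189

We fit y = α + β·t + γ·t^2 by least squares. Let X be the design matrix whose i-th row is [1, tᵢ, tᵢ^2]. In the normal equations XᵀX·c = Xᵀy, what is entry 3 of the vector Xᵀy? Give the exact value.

Entry 3 ↔ basis t^2, so (Xᵀy)_{3} = Σᵢ (t^2)·yᵢ = (9)·(-22) + (9)·(-17) + (36)·(-65) + (49)·(-90) + (100)·(-189) = -26001.

-26001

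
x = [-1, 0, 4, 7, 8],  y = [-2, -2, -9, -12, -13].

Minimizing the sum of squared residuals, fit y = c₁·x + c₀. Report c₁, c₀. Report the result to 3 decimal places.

Setting ∂/∂c₁ … = 0 gives: 130·c₁ + 18·c₀ = -222;  18·c₁ + 5·c₀ = -38.
Δ = 130·5 − 18² = 326.
c₁ = ((-222)·5 − 18·(-38))/326 = -213/163; c₀ = (130·(-38) − 18·(-222))/326 = -472/163.

c₁ = -1.307, c₀ = -2.896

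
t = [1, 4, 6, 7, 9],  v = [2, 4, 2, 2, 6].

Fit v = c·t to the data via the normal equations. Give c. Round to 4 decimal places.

From the data, Σt·t = 183.
Right-hand side: Σt·v = 98.
MᵀM·[c]ᵀ = Mᵀv becomes [[183]]·[c]ᵀ = [98]ᵀ.
c = 98/183 = 0.535519.

c = 0.5355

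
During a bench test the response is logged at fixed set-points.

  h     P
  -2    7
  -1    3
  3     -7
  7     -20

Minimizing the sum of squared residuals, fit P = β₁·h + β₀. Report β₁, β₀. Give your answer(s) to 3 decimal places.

Sums needed: Σh·h = 63, Σh = 7, Σ1 = 4.
Moment sums: Σh·P = -178, ΣP = -17.
Determinant 63·4 − 7² = 203.
β₁ = ((-178)·4 − 7·(-17))/203 = -593/203; β₀ = (63·(-17) − 7·(-178))/203 = 25/29.

β₁ = -2.921, β₀ = 0.862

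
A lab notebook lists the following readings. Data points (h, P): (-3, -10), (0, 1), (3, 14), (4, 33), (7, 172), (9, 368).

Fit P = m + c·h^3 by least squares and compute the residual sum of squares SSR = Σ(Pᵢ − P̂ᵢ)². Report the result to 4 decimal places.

The normal system MᵀM·[m, c]ᵀ = MᵀP is [[6, 1136]; [1136, 654644]]·[m, c]ᵀ = [578, 330028]ᵀ.
det = 6·654644 − 1136² = 2637368.
m = (578·654644 − 1136·330028)/2637368 = 434053/329671; c = (6·330028 − 1136·578)/2637368 = 165445/329671.
Residuals: 736252/329671, -104382/329671, -285674/329671, -143390/329671, -478276/329671, 275470/329671; SSR = 2911280/329671.

SSR = 8.8309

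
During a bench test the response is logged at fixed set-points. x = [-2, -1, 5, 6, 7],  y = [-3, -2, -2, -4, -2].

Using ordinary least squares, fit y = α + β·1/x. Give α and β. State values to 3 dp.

Normal-equation sums: Σ1 = 5, Σ1/x = -104/105, Σ1/x·1/x = 29507/22050.
Moment sums: Σy = -13, Σ1/x·y = 451/210.
MᵀM·[α, β]ᵀ = Mᵀy becomes [[5, -104/105]; [-104/105, 29507/22050]]·[α, β]ᵀ = [-13, 451/210]ᵀ.
Δ = 5·(29507/22050) − (-104/105)² = 125903/22050.
α = ((-13)·(29507/22050) − (-104/105)·(451/210))/(125903/22050) = -336687/125903; β = (5·(451/210) − (-104/105)·(-13))/(125903/22050) = -47145/125903.

α = -2.674, β = -0.374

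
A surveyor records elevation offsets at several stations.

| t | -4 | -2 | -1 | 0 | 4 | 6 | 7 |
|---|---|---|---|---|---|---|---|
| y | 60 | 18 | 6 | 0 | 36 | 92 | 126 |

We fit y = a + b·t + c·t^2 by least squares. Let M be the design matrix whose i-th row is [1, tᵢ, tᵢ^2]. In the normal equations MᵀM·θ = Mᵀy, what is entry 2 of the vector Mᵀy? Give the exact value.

Entry 2 ↔ basis t, so (Mᵀy)_{2} = Σᵢ (t)·yᵢ = (-4)·(60) + (-2)·(18) + (-1)·(6) + (0)·(0) + (4)·(36) + (6)·(92) + (7)·(126) = 1296.

1296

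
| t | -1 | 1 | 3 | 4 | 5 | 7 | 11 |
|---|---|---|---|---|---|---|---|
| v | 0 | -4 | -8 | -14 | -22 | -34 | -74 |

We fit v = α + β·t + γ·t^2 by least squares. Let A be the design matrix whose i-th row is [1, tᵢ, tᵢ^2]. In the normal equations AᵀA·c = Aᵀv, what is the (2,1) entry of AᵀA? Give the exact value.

30

Row 2 ↔ basis t, column 1 ↔ basis 1, so (AᵀA)_{2,1} = Σᵢ t = (-1)·(1) + (1)·(1) + (3)·(1) + (4)·(1) + (5)·(1) + (7)·(1) + (11)·(1) = 30.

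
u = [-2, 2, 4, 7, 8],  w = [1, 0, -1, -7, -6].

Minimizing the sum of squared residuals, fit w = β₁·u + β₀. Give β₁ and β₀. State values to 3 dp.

β₁ = -0.827, β₀ = 0.543

From the data, Σu·u = 137, Σu = 19, Σ1 = 5.
Right-hand side: Σu·w = -103, Σw = -13.
So MᵀM·[β₁, β₀]ᵀ = Mᵀw: [[137, 19]; [19, 5]]·[β₁, β₀]ᵀ = [-103, -13]ᵀ.
Eliminating β₀: 5·(row 1) − 19·(row 2) gives 324·β₁ = 5·(-103) − 19·(-13) = -268, so β₁ = -67/81.
Then β₀ = ((-13) − 19·(-67/81))/5 = 44/81.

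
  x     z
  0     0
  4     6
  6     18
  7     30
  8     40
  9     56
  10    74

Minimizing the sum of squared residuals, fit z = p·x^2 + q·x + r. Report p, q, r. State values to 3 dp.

p = 1.041, q = -3.163, r = 0.412

From the data, Σx^2·x^2 = 24610, Σx^2·x = 2864, Σx^2 = 346, Σx·x = 346, Σx = 44, Σ1 = 7.
Right-hand side: Σx^2·z = 16710, Σx·z = 1906, Σz = 224.
MᵀM·[p, q, r]ᵀ = Mᵀz becomes [[24610, 2864, 346]; [2864, 346, 44]; [346, 44, 7]]·[p, q, r]ᵀ = [16710, 1906, 224]ᵀ.
Inverting the 3×3 Gram matrix, [p, q, r]ᵀ = [3127/3003, -28495/9009, 530/1287]ᵀ.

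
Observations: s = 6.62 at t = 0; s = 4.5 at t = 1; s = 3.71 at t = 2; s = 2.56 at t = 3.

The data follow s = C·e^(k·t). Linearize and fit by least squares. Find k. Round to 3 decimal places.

k = -0.304

With ln sᵢ as the transformed response and tᵢ as the regressor:
Over the data: Σt = 6.0000, Σ(t)² = 14.0000, Σln s = 5.6452, Σt·ln s = 6.9462.
Normal system: [[14.0000, 6.0000]; [6.0000, 4]]·[k, ln C]ᵀ = [6.9462, 5.6452]ᵀ.
Solving (det = 20.0000): k = -0.30433, ln C = 1.86780.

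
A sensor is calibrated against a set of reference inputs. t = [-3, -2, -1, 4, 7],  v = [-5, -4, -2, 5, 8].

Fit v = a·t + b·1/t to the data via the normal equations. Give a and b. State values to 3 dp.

a = 1.185, b = 1.479

Sums needed: Σt·t = 79, Σt·1/t = 5, Σ1/t·1/t = 10189/7056.
And Σt·v = 101, Σ1/t·v = 677/84.
Eliminating b: (10189/7056)·(row 1) − 5·(row 2) gives (628531/7056)·a = (10189/7056)·101 − 5·(677/84) = 744749/7056, so a = 744749/628531.
Then b = ((677/84) − 5·(744749/628531))/(10189/7056) = 929292/628531.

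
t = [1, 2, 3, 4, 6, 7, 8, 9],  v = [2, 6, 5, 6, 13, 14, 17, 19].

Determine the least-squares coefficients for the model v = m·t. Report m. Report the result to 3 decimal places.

m = 2.062

The normal system XᵀX·[m]ᵀ = Xᵀv is [[260]]·[m]ᵀ = [536]ᵀ.
m = 536/260 = 2.06154.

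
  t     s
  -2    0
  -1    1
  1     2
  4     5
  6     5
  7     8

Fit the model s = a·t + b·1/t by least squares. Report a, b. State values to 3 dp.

a = 1.049, b = -0.876

Entries of XᵀX: Σt·t = 107, Σt·1/t = 6, Σ1/t·1/t = 16657/7056.
Right-hand side: Σt·s = 107, Σ1/t·s = 355/84.
So XᵀX·[a, b]ᵀ = Xᵀs: [[107, 6]; [6, 16657/7056]]·[a, b]ᵀ = [107, 355/84]ᵀ.
Eliminating b: (16657/7056)·(row 1) − 6·(row 2) gives (1528283/7056)·a = (16657/7056)·107 − 6·(355/84) = 1603379/7056, so a = 1603379/1528283.
Then b = ((355/84) − 6·(1603379/1528283))/(16657/7056) = -1339212/1528283.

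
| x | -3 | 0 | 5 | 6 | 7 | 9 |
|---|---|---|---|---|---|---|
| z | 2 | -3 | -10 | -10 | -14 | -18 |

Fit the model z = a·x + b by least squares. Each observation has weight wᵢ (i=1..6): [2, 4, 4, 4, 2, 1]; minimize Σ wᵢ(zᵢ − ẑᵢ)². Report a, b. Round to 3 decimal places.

a = -1.482, b = -2.565

Sums needed: Σwᵢ·x·x = 441, Σwᵢ·x = 61, Σwᵢ·1 = 17.
Right-hand side: Σwᵢ·x·z = -810, Σwᵢ·z = -134.
MᵀWM·[a, b]ᵀ = MᵀWz becomes [[441, 61]; [61, 17]]·[a, b]ᵀ = [-810, -134]ᵀ.
Δ = 441·17 − 61² = 3776.
a = ((-810)·17 − 61·(-134))/3776 = -1399/944; b = (441·(-134) − 61·(-810))/3776 = -2421/944.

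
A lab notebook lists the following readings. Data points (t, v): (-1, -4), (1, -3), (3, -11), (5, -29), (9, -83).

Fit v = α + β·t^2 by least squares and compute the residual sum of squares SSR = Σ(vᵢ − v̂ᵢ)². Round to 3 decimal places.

SSR = 3.119

Setting ∂/∂α … = 0 gives: 5·α + 117·β = -130;  117·α + 7269·β = -7554.
(Σ1 = 5, Σt^2 = 117, Σt^2·t^2 = 7269, Σv = -130, Σt^2·v = -7554.)
Δ = 5·7269 − 117² = 22656.
α = ((-130)·7269 − 117·(-7554))/22656 = -637/236; β = (5·(-7554) − 117·(-130))/22656 = -235/236.
Residuals: -18/59, 41/59, 39/59, -83/59, 21/59; SSR = 184/59.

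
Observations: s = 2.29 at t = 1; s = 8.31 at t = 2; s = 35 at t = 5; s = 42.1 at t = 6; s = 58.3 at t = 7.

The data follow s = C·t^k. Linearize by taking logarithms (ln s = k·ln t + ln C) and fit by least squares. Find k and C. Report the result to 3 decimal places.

k = 1.631, C = 2.438

Let Y = ln s. Fitting Y = k·ln t + ln C by least squares:
Sums: Σln t = 6.0403, Σ(ln t)² = 10.0677, Σln s = 14.3070, Σln t·ln s = 21.8024.
Normal system: [[10.0677, 6.0403]; [6.0403, 5]]·[k, ln C]ᵀ = [21.8024, 14.3070]ᵀ.
Slope k = (n·Σln t·ln s − Σln t·Σln s)/(n·Σ(ln t)² − (Σln t)²) = (5·21.8024 − 6.0403·14.3070)/13.8539 = 1.63087; ln C = (Σln s − k·Σln t)/n = 0.89122, so C = exp(0.89122) = 2.43811.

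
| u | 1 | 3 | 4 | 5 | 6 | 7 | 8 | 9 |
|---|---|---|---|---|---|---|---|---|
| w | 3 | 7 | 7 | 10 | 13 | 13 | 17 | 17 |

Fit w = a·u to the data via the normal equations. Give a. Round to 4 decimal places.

a = 1.9929

With design matrix M, MᵀM = [[281]] and Mᵀw = [560]ᵀ.
a = 560/281 = 1.99288.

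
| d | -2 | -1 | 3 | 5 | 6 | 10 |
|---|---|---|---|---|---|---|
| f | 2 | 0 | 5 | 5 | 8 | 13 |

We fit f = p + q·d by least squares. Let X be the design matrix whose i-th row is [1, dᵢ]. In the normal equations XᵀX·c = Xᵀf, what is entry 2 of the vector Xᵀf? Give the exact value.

214

Entry 2 ↔ basis d, so (Xᵀf)_{2} = Σᵢ (d)·fᵢ = (-2)·(2) + (-1)·(0) + (3)·(5) + (5)·(5) + (6)·(8) + (10)·(13) = 214.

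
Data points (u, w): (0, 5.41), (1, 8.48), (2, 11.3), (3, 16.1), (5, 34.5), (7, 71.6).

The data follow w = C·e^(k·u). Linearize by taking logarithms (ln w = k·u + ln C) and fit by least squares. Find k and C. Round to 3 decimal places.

k = 0.365, C = 5.544

With ln wᵢ as the transformed response and uᵢ as the regressor:
Over the data: Σu = 18.0000, Σ(u)² = 88.0000, Σln w = 16.8416, Σu·ln w = 62.9262.
Normal system: [[88.0000, 18.0000]; [18.0000, 6]]·[k, ln C]ᵀ = [62.9262, 16.8416]ᵀ.
Δ = 88.0000·6 − (18.0000)² = 204.0000; k = (62.9262·6 − 18.0000·16.8416)/204.0000 = 0.36474, ln C = (88.0000·16.8416 − 18.0000·62.9262)/204.0000 = 1.71270, so C = exp(1.71270) = 5.54393.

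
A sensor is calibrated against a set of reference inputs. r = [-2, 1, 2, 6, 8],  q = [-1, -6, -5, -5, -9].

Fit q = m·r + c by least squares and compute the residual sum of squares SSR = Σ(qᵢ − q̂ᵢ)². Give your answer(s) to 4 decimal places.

SSR = 10.2375

Compute the Gram sums: Σr·r = 109, Σr = 15, Σ1 = 5.
And Σr·q = -116, Σq = -26.
Determinant 109·5 − 15² = 320.
m = ((-116)·5 − 15·(-26))/320 = -19/32; c = (109·(-26) − 15·(-116))/320 = -547/160.
Residuals: 197/160, -159/80, -63/160, 317/160, -133/160; SSR = 819/80.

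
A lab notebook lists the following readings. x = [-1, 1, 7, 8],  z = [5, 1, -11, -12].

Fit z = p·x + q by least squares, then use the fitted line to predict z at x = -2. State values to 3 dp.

Sums needed: Σx·x = 115, Σx = 15, Σ1 = 4.
Moment sums: Σx·z = -177, Σz = -17.
So MᵀM·[p, q]ᵀ = Mᵀz: [[115, 15]; [15, 4]]·[p, q]ᵀ = [-177, -17]ᵀ.
det = 115·4 − 15² = 235.
p = ((-177)·4 − 15·(-17))/235 = -453/235; q = (115·(-17) − 15·(-177))/235 = 140/47.
At x = -2: ẑ = (-453/235)·(-2) + (140/47)·(1) = 1606/235.

ẑ = 6.834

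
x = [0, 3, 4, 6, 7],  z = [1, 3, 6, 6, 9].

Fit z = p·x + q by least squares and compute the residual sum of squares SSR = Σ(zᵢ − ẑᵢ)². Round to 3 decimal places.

SSR = 3.867

MᵀM·[p, q]ᵀ = Mᵀz reads: 110·p + 20·q = 132;  20·p + 5·q = 25.
(Σx·x = 110, Σx = 20, Σ1 = 5, Σx·z = 132, Σz = 25.)
det = 110·5 − 20² = 150.
p = (132·5 − 20·25)/150 = 16/15; q = (110·25 − 20·132)/150 = 11/15.
Residuals: 4/15, -14/15, 1, -17/15, 4/5; SSR = 58/15.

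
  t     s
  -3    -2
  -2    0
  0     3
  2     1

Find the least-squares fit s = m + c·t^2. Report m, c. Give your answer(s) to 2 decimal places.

The normal equations are: 4·m + 17·c = 2;  17·m + 113·c = -14.
Determinant 4·113 − 17² = 163.
m = (2·113 − 17·(-14))/163 = 464/163; c = (4·(-14) − 17·2)/163 = -90/163.

m = 2.85, c = -0.55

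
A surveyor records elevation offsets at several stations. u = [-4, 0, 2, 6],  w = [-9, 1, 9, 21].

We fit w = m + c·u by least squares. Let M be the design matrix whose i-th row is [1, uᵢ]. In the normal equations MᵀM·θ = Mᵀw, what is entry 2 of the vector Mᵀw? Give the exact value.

180

Entry 2 ↔ basis u, so (Mᵀw)_{2} = Σᵢ (u)·wᵢ = (-4)·(-9) + (0)·(1) + (2)·(9) + (6)·(21) = 180.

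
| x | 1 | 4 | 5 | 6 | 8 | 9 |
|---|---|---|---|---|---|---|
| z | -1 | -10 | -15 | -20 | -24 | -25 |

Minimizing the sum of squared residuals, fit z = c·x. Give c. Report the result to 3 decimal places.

c = -2.928

MᵀM·[c]ᵀ = Mᵀz reads: 223·c = -653.
c = (-653)/223 = -2.92825.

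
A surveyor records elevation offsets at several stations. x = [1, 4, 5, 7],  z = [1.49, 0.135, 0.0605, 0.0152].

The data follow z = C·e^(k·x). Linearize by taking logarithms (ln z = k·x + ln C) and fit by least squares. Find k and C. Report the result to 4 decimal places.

k = -0.7686, C = 3.0584

Linearized form: ln z = k·x + ln C. From the 4 transformed points,
Sums: Σx = 17.0000, Σ(x)² = 91.0000, Σln z = -8.5953, Σx·ln z = -50.9419.
Normal system: [[91.0000, 17.0000]; [17.0000, 4]]·[k, ln C]ᵀ = [-50.9419, -8.5953]ᵀ.
Slope k = (n·Σx·ln z − Σx·Σln z)/(n·Σ(x)² − (Σx)²) = (4·-50.9419 − 17.0000·-8.5953)/75.0000 = -0.76864; ln C = (Σln z − k·Σx)/n = 1.11790, so C = exp(1.11790) = 3.05843.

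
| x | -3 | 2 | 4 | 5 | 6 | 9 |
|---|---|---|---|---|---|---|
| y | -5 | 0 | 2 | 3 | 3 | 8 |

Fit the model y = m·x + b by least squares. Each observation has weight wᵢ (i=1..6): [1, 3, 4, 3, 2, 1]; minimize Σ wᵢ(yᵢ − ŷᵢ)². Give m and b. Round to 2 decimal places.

Compute the Gram sums: Σwᵢ·x·x = 313, Σwᵢ·x = 55, Σwᵢ·1 = 14.
For MᵀWy: Σwᵢ·x·y = 200, Σwᵢ·y = 26.
Normal equations: [[313, 55]; [55, 14]]·[m, b]ᵀ = [200, 26]ᵀ.
det = 313·14 − 55² = 1357.
m = (200·14 − 55·26)/1357 = 1370/1357; b = (313·26 − 55·200)/1357 = -2862/1357.

m = 1.01, b = -2.11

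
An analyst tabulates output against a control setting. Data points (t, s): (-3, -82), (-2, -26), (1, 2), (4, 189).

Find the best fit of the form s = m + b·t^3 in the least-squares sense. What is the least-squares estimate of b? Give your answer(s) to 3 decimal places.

Forming MᵀM = [[4, 30]; [30, 4890]] and Mᵀs = [83, 14520]ᵀ gives MᵀM·[m, b]ᵀ = Mᵀs.
Determinant 4·4890 − 30² = 18660.
m = (83·4890 − 30·14520)/18660 = -991/622; b = (4·14520 − 30·83)/18660 = 1853/622.

b = 2.979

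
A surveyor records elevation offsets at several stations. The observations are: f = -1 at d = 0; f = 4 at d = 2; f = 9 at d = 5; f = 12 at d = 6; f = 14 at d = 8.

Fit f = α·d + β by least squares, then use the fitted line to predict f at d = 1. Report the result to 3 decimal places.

Setting ∂/∂α … = 0 gives: 129·α + 21·β = 237;  21·α + 5·β = 38.
(Σd·d = 129, Σd = 21, Σ1 = 5, Σd·f = 237, Σf = 38.)
Eliminating β: 5·(row 1) − 21·(row 2) gives 204·α = 5·237 − 21·38 = 387, so α = 129/68.
Then β = (38 − 21·(129/68))/5 = -25/68.
At d = 1: f̂ = (129/68)·(1) + (-25/68)·(1) = 26/17.

f̂ = 1.529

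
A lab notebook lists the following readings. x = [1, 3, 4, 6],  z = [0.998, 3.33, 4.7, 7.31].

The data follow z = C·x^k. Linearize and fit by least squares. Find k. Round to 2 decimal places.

Linearized form: ln z = k·ln x + ln C. From the 4 transformed points,
XᵀX = [[6.3392, 4.2767]; [4.2767, 4]], rhs = [7.0312, 4.7378]ᵀ  (here Σln x = 4.2767, Σ(ln x)² = 6.3392, Σln z = 4.7378, Σln x·ln z = 7.0312).
Slope k = (n·Σln x·ln z − Σln x·Σln z)/(n·Σ(ln x)² − (Σln x)²) = (4·7.0312 − 4.2767·4.7378)/7.0668 = 1.11267; ln C = (Σln z − k·Σln x)/n = -0.00519.

k = 1.11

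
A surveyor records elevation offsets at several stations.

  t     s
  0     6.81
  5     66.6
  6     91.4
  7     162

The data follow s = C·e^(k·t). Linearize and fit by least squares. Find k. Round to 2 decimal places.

Linearized form: ln s = k·t + ln C. From the 4 transformed points,
XᵀX = [[110.0000, 18.0000]; [18.0000, 4]], rhs = [83.6982, 15.7199]ᵀ  (here Σt = 18.0000, Σ(t)² = 110.0000, Σln s = 15.7199, Σt·ln s = 83.6982).
Δ = 110.0000·4 − (18.0000)² = 116.0000; k = (83.6982·4 − 18.0000·15.7199)/116.0000 = 0.44684, ln C = (110.0000·15.7199 − 18.0000·83.6982)/116.0000 = 1.91919.

k = 0.45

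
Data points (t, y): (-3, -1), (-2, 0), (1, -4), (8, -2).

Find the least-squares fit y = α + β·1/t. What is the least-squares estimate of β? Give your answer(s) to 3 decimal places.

β = -2.513

Compute the Gram sums: Σ1 = 4, Σ1/t = 7/24, Σ1/t·1/t = 793/576.
For Aᵀy: Σy = -7, Σ1/t·y = -47/12.
Normal equations: [[4, 7/24]; [7/24, 793/576]]·[α, β]ᵀ = [-7, -47/12]ᵀ.
Eliminating β: (793/576)·(row 1) − (7/24)·(row 2) gives (347/64)·α = (793/576)·(-7) − (7/24)·(-47/12) = -1631/192, so α = -1631/1041.
Then β = ((-47/12) − (7/24)·(-1631/1041))/(793/576) = -872/347.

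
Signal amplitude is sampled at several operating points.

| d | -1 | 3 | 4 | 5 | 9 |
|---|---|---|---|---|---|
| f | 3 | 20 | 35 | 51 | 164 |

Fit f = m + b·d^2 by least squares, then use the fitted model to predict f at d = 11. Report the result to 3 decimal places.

f̂ = 244.184

Setting ∂/∂m … = 0 gives: 5·m + 132·b = 273;  132·m + 7524·b = 15302.
det = 5·7524 − 132² = 20196.
m = (273·7524 − 132·15302)/20196 = 259/153; b = (5·15302 − 132·273)/20196 = 20237/10098.
At d = 11: f̂ = (259/153)·(1) + (20237/10098)·(121) = 224161/918.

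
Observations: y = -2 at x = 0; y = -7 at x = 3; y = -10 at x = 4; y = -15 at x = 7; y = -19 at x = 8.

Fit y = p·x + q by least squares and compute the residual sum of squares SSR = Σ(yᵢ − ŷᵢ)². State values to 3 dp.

Setting ∂/∂p … = 0 gives: 138·p + 22·q = -318;  22·p + 5·q = -53.
Δ = 138·5 − 22² = 206.
p = ((-318)·5 − 22·(-53))/206 = -212/103; q = (138·(-53) − 22·(-318))/206 = -159/103.
Residuals: -47/103, 74/103, -23/103, 98/103, -102/103; SSR = 274/103.

SSR = 2.660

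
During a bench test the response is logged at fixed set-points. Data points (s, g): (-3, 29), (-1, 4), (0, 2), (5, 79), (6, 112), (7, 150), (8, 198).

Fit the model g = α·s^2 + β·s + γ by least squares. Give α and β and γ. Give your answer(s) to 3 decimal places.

α = 3.042, β = 0.107, γ = 1.712

From the data, Σs^2·s^2 = 8500, Σs^2·s = 1168, Σs^2 = 184, Σs·s = 184, Σs = 22, Σ1 = 7.
For Mᵀg: Σs^2·g = 26294, Σs·g = 3610, Σg = 574.
Normal equations: [[8500, 1168, 184]; [1168, 184, 22]; [184, 22, 7]]·[α, β, γ]ᵀ = [26294, 3610, 574]ᵀ.
Solving the 3×3 system (Gaussian elimination) gives α = 64769/21294, β = 2279/21294, γ = 18223/10647.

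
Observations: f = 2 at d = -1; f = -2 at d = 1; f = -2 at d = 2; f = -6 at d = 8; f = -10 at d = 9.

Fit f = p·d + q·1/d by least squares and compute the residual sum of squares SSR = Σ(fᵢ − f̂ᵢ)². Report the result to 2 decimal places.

SSR = 4.89

Normal-equation sums: Σd·d = 151, Σd·1/d = 5, Σ1/d·1/d = 11809/5184.
For Aᵀf: Σd·f = -146, Σ1/d·f = -247/36.
So AᵀA·[p, q]ᵀ = Aᵀf: [[151, 5]; [5, 11809/5184]]·[p, q]ᵀ = [-146, -247/36]ᵀ.
Determinant 151·(11809/5184) − 5² = 1653559/5184.
p = ((-146)·(11809/5184) − 5·(-247/36))/(1653559/5184) = -1546274/1653559; q = (151·(-247/36) − 5·(-146))/(1653559/5184) = -1586448/1653559.
Residuals: 174396/1653559, -174396/1653559, 578654/1653559, 2647144/1653559, -2442852/1653559; SSR = 8085932/1653559.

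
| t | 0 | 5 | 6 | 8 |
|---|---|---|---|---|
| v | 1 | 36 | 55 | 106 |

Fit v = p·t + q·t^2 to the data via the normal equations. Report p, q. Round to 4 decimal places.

Compute the Gram sums: Σt·t = 125, Σt·t^2 = 853, Σt^2·t^2 = 6017.
For Mᵀv: Σt·v = 1358, Σt^2·v = 9664.
Normal equations: [[125, 853]; [853, 6017]]·[p, q]ᵀ = [1358, 9664]ᵀ.
Δ = 125·6017 − 853² = 24516.
p = (1358·6017 − 853·9664)/24516 = -1339/454; q = (125·9664 − 853·1358)/24516 = 919/454.

p = -2.9493, q = 2.0242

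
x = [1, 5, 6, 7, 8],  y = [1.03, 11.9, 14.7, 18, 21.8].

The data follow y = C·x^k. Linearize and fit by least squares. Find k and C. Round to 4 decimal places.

k = 1.4752, C = 1.0430

Taking logs, ln y = k·ln x + ln C, so regress ln y on ln x.
Σln x = 7.4265, Σ(ln x)² = 13.9113, Σln y = 11.1662, Σln x·ln y = 20.8349.
Equations: 13.9113·k + 7.4265·ln C = 20.8349;  7.4265·k + 5·ln C = 11.1662.
Slope k = (n·Σln x·ln y − Σln x·Σln y)/(n·Σ(ln x)² − (Σln x)²) = (5·20.8349 − 7.4265·11.1662)/14.4030 = 1.47523; ln C = (Σln y − k·Σln x)/n = 0.04207, so C = exp(0.04207) = 1.04297.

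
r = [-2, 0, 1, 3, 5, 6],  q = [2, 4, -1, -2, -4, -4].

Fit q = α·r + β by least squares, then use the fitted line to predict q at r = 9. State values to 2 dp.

Forming MᵀM = [[75, 13]; [13, 6]] and Mᵀq = [-55, -5]ᵀ gives MᵀM·[α, β]ᵀ = Mᵀq.
Eliminating β: 6·(row 1) − 13·(row 2) gives 281·α = 6·(-55) − 13·(-5) = -265, so α = -265/281.
Then β = ((-5) − 13·(-265/281))/6 = 340/281.
At r = 9: q̂ = (-265/281)·(9) + (340/281)·(1) = -2045/281.

q̂ = -7.28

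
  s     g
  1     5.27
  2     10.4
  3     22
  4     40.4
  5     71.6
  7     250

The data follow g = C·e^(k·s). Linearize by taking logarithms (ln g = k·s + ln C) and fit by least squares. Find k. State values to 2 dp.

Linearized form: ln g = k·s + ln C. From the 6 transformed points,
Σs = 22.0000, Σ(s)² = 104.0000, Σln g = 20.5863, Σs·ln g = 90.4198.
Normal system: [[104.0000, 22.0000]; [22.0000, 6]]·[k, ln C]ᵀ = [90.4198, 20.5863]ᵀ.
Δ = 104.0000·6 − (22.0000)² = 140.0000; k = (90.4198·6 − 22.0000·20.5863)/140.0000 = 0.64015, ln C = (104.0000·20.5863 − 22.0000·90.4198)/140.0000 = 1.08383.

k = 0.64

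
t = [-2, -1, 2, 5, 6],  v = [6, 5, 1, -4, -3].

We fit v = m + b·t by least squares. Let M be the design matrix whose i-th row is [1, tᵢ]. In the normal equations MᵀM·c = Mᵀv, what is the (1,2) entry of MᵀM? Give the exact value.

Row 1 ↔ basis 1, column 2 ↔ basis t, so (MᵀM)_{1,2} = Σᵢ t = (1)·(-2) + (1)·(-1) + (1)·(2) + (1)·(5) + (1)·(6) = 10.

10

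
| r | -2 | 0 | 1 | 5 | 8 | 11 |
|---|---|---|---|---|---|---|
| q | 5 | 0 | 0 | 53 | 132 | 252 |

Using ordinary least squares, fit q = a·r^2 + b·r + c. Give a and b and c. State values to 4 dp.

a = 2.0446, b = 0.5070, c = -1.5414

Setting ∂/∂a … = 0 gives: 19379·a + 1961·b + 215·c = 40285;  1961·a + 215·b + 23·c = 4083;  215·a + 23·b + 6·c = 442.
Solving the 3×3 system (Gaussian elimination) gives a = 1155409/565104, b = 286499/565104, c = -145179/94184.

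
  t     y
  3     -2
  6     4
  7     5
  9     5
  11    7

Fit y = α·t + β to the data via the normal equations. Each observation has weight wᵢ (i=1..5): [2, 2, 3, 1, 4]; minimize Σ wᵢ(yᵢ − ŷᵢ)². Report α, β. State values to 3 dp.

α = 0.986, β = -3.228

The normal system AᵀWA·[α, β]ᵀ = AᵀWy is [[802, 92]; [92, 12]]·[α, β]ᵀ = [494, 52]ᵀ.
Eliminating β: 12·(row 1) − 92·(row 2) gives 1160·α = 12·494 − 92·52 = 1144, so α = 143/145.
Then β = (52 − 92·(143/145))/12 = -468/145.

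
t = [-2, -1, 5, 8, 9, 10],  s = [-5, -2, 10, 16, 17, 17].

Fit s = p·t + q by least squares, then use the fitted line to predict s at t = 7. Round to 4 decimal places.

Compute the Gram sums: Σt·t = 275, Σt = 29, Σ1 = 6.
For Aᵀs: Σt·s = 513, Σs = 53.
AᵀA·[p, q]ᵀ = Aᵀs becomes [[275, 29]; [29, 6]]·[p, q]ᵀ = [513, 53]ᵀ.
Eliminating q: 6·(row 1) − 29·(row 2) gives 809·p = 6·513 − 29·53 = 1541, so p = 1541/809.
Then q = (53 − 29·(1541/809))/6 = -302/809.
At t = 7: ŝ = (1541/809)·(7) + (-302/809)·(1) = 10485/809.

ŝ = 12.9604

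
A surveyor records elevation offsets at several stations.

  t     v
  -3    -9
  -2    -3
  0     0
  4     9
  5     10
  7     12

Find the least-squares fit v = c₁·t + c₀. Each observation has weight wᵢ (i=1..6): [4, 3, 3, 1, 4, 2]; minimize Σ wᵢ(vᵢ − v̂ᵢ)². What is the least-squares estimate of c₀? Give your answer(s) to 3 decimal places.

Sums needed: Σwᵢ·t·t = 262, Σwᵢ·t = 20, Σwᵢ·1 = 17.
For AᵀWv: Σwᵢ·t·v = 530, Σwᵢ·v = 28.
AᵀWA·[c₁, c₀]ᵀ = AᵀWv becomes [[262, 20]; [20, 17]]·[c₁, c₀]ᵀ = [530, 28]ᵀ.
Δ = 262·17 − 20² = 4054.
c₁ = (530·17 − 20·28)/4054 = 4225/2027; c₀ = (262·28 − 20·530)/4054 = -1632/2027.

c₀ = -0.805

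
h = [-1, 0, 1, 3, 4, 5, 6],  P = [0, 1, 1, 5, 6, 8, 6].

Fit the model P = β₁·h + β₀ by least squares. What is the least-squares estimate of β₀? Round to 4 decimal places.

The normal system AᵀA·[β₁, β₀]ᵀ = AᵀP is [[88, 18]; [18, 7]]·[β₁, β₀]ᵀ = [116, 27]ᵀ.
det = 88·7 − 18² = 292.
β₁ = (116·7 − 18·27)/292 = 163/146; β₀ = (88·27 − 18·116)/292 = 72/73.

β₀ = 0.9863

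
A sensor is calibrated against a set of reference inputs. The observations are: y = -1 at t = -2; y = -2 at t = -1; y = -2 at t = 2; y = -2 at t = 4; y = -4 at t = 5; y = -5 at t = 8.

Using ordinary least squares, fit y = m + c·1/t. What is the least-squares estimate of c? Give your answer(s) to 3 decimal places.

c = -0.981

The normal equations are: 6·m + (-17/40)·c = -16;  (-17/40)·m + (2589/1600)·c = -17/40.
(Σ1 = 6, Σ1/t = -17/40, Σ1/t·1/t = 2589/1600, Σy = -16, Σ1/t·y = -17/40.)
det = 6·(2589/1600) − (-17/40)² = 3049/320.
m = ((-16)·(2589/1600) − (-17/40)·(-17/40))/(3049/320) = -41713/15245; c = (6·(-17/40) − (-17/40)·(-16))/(3049/320) = -2992/3049.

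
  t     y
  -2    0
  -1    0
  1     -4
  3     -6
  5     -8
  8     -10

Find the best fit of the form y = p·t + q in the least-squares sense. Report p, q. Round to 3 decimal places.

Compute the Gram sums: Σt·t = 104, Σt = 14, Σ1 = 6.
For Xᵀy: Σt·y = -142, Σy = -28.
XᵀX·[p, q]ᵀ = Xᵀy becomes [[104, 14]; [14, 6]]·[p, q]ᵀ = [-142, -28]ᵀ.
Determinant 104·6 − 14² = 428.
p = ((-142)·6 − 14·(-28))/428 = -115/107; q = (104·(-28) − 14·(-142))/428 = -231/107.

p = -1.075, q = -2.159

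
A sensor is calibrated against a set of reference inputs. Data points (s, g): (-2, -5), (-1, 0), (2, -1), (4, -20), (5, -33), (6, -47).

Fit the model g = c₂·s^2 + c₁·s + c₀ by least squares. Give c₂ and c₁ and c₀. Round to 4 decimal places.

With design matrix X, XᵀX = [[2210, 404, 86]; [404, 86, 14]; [86, 14, 6]] and Xᵀg = [-2861, -519, -106]ᵀ.
Inverting the 3×3 Gram matrix, [c₂, c₁, c₀]ᵀ = [-445/294, 199/294, 120/49]ᵀ.

c₂ = -1.5136, c₁ = 0.6769, c₀ = 2.4490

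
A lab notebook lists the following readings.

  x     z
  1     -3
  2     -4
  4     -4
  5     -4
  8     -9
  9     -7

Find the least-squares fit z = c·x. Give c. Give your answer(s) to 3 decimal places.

c = -0.953

AᵀA·[c]ᵀ = Aᵀz reads: 191·c = -182.
(Σx·x = 191, Σx·z = -182.)
Hence c = -182 / 191 ≈ -0.95288.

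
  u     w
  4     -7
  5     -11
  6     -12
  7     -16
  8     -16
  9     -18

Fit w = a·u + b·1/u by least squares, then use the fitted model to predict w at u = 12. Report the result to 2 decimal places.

ŵ = -25.05

Normal-equation sums: Σu·u = 271, Σu·1/u = 6, Σ1/u·1/u = 1134541/6350400.
Right-hand side: Σu·w = -557, Σ1/u·w = -1713/140.
AᵀA·[a, b]ᵀ = Aᵀw becomes [[271, 6]; [6, 1134541/6350400]]·[a, b]ᵀ = [-557, -1713/140]ᵀ.
det = 271·(1134541/6350400) − 6² = 78846211/6350400.
a = ((-557)·(1134541/6350400) − 6·(-1713/140))/(78846211/6350400) = -165729257/78846211; b = (271·(-1713/140) − 6·(-557))/(78846211/6350400) = 165881520/78846211.
At u = 12: ŵ = (-165729257/78846211)·(12) + (165881520/78846211)·(1/12) = -1974927624/78846211.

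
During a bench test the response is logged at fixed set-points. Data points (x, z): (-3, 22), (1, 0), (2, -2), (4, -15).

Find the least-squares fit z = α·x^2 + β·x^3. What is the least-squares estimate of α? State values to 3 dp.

Sums needed: Σx^2·x^2 = 354, Σx^2·x^3 = 814, Σx^3·x^3 = 4890.
For Aᵀz: Σx^2·z = -50, Σx^3·z = -1570.
So AᵀA·[α, β]ᵀ = Aᵀz: [[354, 814]; [814, 4890]]·[α, β]ᵀ = [-50, -1570]ᵀ.
Δ = 354·4890 − 814² = 1068464.
α = ((-50)·4890 − 814·(-1570))/1068464 = 129185/133558; β = (354·(-1570) − 814·(-50))/1068464 = -64385/133558.

α = 0.967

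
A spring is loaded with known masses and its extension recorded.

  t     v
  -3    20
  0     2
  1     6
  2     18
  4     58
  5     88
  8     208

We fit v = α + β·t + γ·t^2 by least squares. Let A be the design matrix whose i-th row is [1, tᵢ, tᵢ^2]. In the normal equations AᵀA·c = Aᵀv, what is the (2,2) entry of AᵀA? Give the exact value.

Row 2 ↔ basis t, column 2 ↔ basis t, so (AᵀA)_{2,2} = Σᵢ (t)·(t) = (-3)·(-3) + (0)·(0) + (1)·(1) + (2)·(2) + (4)·(4) + (5)·(5) + (8)·(8) = 119.

119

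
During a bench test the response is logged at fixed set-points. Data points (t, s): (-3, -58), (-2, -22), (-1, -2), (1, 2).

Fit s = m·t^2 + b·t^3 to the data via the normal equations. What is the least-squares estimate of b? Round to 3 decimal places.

With design matrix X, XᵀX = [[99, -275]; [-275, 795]] and Xᵀs = [-610, 1746]ᵀ.
Determinant 99·795 − (-275)² = 3080.
m = ((-610)·795 − (-275)·1746)/3080 = -120/77; b = (99·1746 − (-275)·(-610))/3080 = 58/35.

b = 1.657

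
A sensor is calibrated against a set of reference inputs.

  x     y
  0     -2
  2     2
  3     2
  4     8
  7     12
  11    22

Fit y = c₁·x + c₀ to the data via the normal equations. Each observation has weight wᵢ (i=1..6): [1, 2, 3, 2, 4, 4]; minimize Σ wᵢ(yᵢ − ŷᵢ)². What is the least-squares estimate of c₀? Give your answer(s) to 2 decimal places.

c₀ = -3.06

MᵀWM·[c₁, c₀]ᵀ = MᵀWy reads: 747·c₁ + 93·c₀ = 1394;  93·c₁ + 16·c₀ = 160.
(Σwᵢ·x·x = 747, Σwᵢ·x = 93, Σwᵢ·1 = 16, Σwᵢ·x·y = 1394, Σwᵢ·y = 160.)
Eliminating c₀: 16·(row 1) − 93·(row 2) gives 3303·c₁ = 16·1394 − 93·160 = 7424, so c₁ = 7424/3303.
Then c₀ = (160 − 93·(7424/3303))/16 = -3374/1101.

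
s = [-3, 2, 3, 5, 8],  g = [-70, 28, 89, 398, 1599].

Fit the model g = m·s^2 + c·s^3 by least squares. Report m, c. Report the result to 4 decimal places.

m = 1.0124, c = 2.9954

Compute the Gram sums: Σs^2·s^2 = 4899, Σs^2·s^3 = 35925, Σs^3·s^3 = 279291.
For Mᵀg: Σs^2·g = 112569, Σs^3·g = 872955.
Determinant 4899·279291 − 35925² = 77640984.
m = (112569·279291 − 35925·872955)/77640984 = 2183339/2156694; c = (4899·872955 − 35925·112569)/77640984 = 6460145/2156694.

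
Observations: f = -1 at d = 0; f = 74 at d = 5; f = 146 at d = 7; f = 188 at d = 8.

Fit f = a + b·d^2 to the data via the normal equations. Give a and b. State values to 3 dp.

From the data, Σ1 = 4, Σd^2 = 138, Σd^2·d^2 = 7122.
For Mᵀf: Σf = 407, Σd^2·f = 21036.
Normal equations: [[4, 138]; [138, 7122]]·[a, b]ᵀ = [407, 21036]ᵀ.
Determinant 4·7122 − 138² = 9444.
a = (407·7122 − 138·21036)/9444 = -719/1574; b = (4·21036 − 138·407)/9444 = 4663/1574.

a = -0.457, b = 2.963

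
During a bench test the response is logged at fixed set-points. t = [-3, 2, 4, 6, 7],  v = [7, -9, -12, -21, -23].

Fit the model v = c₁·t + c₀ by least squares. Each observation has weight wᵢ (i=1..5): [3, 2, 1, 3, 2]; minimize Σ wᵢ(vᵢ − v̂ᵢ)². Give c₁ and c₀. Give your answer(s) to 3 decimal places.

The normal system MᵀWM·[c₁, c₀]ᵀ = MᵀWv is [[257, 31]; [31, 11]]·[c₁, c₀]ᵀ = [-847, -118]ᵀ.
det = 257·11 − 31² = 1866.
c₁ = ((-847)·11 − 31·(-118))/1866 = -5659/1866; c₀ = (257·(-118) − 31·(-847))/1866 = -4069/1866.

c₁ = -3.033, c₀ = -2.181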